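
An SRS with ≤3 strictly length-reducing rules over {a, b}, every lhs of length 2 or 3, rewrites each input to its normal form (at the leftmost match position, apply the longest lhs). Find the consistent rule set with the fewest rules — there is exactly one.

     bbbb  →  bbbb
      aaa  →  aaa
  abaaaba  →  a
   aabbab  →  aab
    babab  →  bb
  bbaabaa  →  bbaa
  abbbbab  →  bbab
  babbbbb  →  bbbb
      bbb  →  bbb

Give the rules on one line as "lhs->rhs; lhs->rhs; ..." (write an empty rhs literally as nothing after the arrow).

aba->; abb->

  | bbbb
  | aaa
  | abaaaba => aaba => a
  | aabbab => aab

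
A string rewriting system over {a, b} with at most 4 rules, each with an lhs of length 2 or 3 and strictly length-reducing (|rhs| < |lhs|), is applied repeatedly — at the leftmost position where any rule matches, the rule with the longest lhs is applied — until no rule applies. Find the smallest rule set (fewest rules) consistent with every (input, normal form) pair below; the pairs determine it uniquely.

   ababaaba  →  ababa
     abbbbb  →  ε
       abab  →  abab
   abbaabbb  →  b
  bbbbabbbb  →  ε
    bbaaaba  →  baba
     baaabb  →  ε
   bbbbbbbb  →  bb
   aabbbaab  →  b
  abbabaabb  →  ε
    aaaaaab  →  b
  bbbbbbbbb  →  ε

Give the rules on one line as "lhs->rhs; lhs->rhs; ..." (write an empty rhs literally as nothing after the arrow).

  | ababaaba => ababa
  | abbbbb => bbb => ε
  | abab
  | abbaabbb => aabbb => bbbb => b

aab->bb; abb->; baa->; bbb->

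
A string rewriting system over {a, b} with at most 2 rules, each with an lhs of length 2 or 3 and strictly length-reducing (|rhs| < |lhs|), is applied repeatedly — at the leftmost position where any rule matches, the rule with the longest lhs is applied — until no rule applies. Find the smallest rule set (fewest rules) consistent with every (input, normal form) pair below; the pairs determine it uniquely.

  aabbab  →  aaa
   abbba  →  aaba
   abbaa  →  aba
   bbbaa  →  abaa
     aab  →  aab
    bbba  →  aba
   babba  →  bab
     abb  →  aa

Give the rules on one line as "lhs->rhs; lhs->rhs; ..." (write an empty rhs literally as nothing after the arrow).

  | aabbab => aabb => aaa
  | abbba => aaba
  | abbaa => aba
  | bbbaa => abaa

bb->a; bba->b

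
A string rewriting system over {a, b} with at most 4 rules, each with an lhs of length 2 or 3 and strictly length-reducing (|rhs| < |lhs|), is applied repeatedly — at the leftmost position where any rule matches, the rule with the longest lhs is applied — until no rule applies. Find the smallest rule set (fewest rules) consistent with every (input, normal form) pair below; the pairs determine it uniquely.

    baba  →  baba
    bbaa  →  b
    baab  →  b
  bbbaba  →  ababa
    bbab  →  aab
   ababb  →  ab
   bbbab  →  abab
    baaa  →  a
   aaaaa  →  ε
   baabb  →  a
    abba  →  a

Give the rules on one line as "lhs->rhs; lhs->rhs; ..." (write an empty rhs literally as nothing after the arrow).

aaa->b; abb->; baa->; bb->a

  | baba
  | bbaa => aaa => b
  | baab => b
  | bbbaba => ababa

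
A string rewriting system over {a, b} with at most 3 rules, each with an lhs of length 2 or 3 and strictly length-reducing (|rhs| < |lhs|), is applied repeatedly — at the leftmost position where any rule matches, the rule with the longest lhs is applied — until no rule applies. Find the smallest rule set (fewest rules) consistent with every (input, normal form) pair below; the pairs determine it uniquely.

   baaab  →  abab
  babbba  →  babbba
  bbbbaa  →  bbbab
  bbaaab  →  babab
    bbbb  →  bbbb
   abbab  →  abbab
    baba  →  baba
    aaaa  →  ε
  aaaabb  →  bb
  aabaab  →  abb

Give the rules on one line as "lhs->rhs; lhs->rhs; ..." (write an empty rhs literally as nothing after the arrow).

aa->; baa->ab

  | baaab => abab
  | babbba
  | bbbbaa => bbbab
  | bbaaab => babab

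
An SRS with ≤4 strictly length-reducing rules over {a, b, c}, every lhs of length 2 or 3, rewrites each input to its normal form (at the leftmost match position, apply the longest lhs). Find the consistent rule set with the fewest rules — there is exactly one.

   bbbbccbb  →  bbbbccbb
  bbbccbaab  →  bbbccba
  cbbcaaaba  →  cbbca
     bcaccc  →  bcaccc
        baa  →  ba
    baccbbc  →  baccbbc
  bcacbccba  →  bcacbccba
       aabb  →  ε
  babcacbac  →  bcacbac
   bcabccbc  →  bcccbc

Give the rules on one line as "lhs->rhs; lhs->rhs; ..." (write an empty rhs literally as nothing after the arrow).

aa->a; aab->a; ab->

  | bbbbccbb
  | bbbccbaab => bbbccba
  | cbbcaaaba => cbbcaaba => cbbcaa => cbbca
  | bcaccc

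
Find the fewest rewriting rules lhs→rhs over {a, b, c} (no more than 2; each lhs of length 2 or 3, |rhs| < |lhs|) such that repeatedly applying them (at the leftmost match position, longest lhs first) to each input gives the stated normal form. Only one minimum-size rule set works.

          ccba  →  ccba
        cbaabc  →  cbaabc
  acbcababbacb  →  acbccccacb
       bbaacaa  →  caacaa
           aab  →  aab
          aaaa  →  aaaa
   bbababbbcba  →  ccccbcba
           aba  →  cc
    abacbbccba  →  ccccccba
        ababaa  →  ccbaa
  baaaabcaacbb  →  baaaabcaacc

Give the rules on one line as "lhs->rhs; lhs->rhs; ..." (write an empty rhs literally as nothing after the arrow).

  | ccba
  | cbaabc
  | acbcababbacb => acbcccbbacb => acbccccacb
  | bbaacaa => caacaa

aba->cc; bb->c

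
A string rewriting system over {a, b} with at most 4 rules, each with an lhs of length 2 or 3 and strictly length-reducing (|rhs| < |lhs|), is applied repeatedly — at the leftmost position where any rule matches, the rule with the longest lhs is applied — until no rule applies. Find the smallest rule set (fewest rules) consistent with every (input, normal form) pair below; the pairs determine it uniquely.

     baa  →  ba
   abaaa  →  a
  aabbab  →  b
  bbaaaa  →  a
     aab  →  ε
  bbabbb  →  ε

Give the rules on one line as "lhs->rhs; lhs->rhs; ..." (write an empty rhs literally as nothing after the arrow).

aa->a; ab->; bb->

  | baa => ba
  | abaaa => aaa => aa => a
  | aabbab => abbab => bab => b
  | bbaaaa => aaaa => aaa => aa => a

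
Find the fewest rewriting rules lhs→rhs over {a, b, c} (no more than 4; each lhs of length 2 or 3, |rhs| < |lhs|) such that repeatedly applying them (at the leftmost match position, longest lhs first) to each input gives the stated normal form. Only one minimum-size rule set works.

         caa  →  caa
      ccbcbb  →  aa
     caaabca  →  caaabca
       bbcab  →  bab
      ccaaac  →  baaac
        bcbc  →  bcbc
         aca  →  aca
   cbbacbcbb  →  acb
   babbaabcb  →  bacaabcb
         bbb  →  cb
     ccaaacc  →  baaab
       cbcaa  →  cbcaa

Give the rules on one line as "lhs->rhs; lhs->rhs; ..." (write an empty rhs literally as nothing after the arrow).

bb->c; cbb->; cc->b; ccb->aa

  | caa
  | ccbcbb => aacbb => aa
  | caaabca
  | bbcab => ccab => bab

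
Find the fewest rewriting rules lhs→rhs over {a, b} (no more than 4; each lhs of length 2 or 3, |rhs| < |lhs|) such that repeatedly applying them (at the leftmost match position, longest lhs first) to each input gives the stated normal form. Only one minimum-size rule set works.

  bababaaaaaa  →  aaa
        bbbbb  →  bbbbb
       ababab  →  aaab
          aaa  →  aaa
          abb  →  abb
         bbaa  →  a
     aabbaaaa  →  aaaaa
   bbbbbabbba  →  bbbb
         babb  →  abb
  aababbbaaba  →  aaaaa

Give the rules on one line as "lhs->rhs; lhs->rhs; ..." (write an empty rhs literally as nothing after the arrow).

  | bababaaaaaa => ababaaaaaa => aabaaaaaa => aabaaaaa => aabaaaa => aabaaa => aabaa => aaba => aaa
  | bbbbb
  | ababab => aabab => aaab
  | aaa

ba->a; baa->ba; bba->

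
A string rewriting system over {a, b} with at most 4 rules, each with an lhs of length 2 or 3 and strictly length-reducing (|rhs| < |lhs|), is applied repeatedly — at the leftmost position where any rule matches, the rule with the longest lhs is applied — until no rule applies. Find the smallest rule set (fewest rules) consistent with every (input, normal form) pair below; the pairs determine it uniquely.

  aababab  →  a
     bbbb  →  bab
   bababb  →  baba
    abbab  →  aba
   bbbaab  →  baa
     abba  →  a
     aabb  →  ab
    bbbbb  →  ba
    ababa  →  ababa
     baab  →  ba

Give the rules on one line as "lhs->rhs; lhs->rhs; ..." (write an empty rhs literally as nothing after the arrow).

aab->a; bb->; bba->bb; bbb->ba

  | aababab => aabab => aab => a
  | bbbb => bab
  | bababb => baba
  | abbab => abbb => aba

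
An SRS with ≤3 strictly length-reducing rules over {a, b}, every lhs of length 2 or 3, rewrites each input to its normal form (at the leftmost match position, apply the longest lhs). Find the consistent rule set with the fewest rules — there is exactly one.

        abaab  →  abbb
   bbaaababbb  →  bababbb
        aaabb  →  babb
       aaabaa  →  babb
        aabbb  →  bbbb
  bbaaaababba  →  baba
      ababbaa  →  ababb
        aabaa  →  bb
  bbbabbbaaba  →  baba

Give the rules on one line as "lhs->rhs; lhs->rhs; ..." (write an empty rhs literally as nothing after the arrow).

aa->b; bba->ba

  | abaab => abbb
  | bbaaababbb => baaababbb => bbababbb => bababbb
  | aaabb => babb
  | aaabaa => babaa => babb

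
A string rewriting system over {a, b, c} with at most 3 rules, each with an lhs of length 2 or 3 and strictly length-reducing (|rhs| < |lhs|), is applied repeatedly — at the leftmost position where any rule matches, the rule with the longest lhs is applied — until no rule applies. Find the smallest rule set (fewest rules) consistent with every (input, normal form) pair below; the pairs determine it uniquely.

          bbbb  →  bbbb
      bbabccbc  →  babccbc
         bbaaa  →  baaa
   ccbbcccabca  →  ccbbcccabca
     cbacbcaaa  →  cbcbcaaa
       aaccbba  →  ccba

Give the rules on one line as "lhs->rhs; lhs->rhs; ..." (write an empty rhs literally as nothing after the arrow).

  | bbbb
  | bbabccbc => babccbc
  | bbaaa => baaa
  | ccbbcccabca

ac->c; bba->ba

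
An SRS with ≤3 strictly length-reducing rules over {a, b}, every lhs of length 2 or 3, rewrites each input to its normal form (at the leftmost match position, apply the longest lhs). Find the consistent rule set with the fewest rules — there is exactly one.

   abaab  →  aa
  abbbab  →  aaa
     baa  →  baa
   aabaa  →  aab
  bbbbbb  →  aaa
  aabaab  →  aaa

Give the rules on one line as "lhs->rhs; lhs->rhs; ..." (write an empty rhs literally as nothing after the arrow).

  | abaab => abab => abb => aa
  | abbbab => aabab => aabb => aaa
  | baa
  | aabaa => aaba => aab

aba->ab; bb->a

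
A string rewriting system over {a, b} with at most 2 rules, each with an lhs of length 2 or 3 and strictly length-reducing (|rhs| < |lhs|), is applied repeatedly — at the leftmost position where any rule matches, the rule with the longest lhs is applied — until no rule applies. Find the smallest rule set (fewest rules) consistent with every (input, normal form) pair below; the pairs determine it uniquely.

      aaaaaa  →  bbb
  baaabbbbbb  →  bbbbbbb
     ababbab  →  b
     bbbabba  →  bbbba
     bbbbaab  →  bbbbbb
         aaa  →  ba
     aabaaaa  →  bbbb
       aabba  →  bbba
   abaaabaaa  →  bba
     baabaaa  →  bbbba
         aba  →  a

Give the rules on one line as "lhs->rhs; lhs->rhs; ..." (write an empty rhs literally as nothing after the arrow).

aa->b; ab->

  | aaaaaa => baaaa => bbaa => bbb
  | baaabbbbbb => bbabbbbbb => bbbbbbb
  | ababbab => abbab => bab => b
  | bbbabba => bbbba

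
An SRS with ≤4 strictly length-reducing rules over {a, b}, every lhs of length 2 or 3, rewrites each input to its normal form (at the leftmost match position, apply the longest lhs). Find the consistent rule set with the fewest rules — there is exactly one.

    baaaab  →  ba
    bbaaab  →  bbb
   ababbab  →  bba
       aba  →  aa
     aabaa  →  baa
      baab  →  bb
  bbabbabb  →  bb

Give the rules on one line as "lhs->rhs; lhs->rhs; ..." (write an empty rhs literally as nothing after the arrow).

  | baaaab => bab => ba
  | bbaaab => bbb
  | ababbab => aabbab => bbab => bba
  | aba => aa

aaa->; aab->b; ab->a; abb->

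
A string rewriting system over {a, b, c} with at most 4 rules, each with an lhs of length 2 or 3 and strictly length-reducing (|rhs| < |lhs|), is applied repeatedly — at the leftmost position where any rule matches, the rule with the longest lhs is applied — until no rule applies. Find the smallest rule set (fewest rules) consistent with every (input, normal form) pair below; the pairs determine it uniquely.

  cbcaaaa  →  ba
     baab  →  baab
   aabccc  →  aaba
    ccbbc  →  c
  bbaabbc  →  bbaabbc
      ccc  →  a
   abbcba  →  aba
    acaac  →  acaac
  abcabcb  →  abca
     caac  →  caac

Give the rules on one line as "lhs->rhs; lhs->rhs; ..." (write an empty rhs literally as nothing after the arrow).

aaa->bb; bcb->; cb->; ccc->a

  | cbcaaaa => caaaa => cbba => ba
  | baab
  | aabccc => aaba
  | ccbbc => cbc => c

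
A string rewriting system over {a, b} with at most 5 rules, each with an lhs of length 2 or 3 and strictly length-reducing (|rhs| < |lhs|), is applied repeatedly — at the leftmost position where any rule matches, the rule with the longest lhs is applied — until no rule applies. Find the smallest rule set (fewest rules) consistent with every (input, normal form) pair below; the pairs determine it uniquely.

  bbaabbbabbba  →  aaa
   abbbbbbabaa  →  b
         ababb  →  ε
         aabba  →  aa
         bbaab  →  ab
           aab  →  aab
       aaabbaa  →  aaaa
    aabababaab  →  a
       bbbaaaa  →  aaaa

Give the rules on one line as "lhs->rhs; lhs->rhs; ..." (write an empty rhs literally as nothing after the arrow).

aba->b; bab->a; bba->; bbb->

  | bbaabbbabbba => abbbabbba => aabbba => aaa
  | abbbbbbabaa => abbbabaa => aabaa => aba => b
  | ababb => bbb => ε
  | aabba => aa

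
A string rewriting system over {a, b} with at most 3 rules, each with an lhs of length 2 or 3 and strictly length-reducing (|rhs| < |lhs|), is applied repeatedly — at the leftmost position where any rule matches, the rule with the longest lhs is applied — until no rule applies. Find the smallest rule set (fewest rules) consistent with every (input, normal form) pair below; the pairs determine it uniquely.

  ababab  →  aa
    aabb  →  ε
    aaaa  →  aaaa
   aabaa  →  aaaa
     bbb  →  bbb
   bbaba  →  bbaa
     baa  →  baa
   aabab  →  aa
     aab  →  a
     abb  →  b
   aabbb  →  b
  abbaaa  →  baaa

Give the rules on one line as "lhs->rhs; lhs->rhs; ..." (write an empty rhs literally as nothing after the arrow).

ab->; aba->aa

  | ababab => aabab => aaab => aa
  | aabb => ab => ε
  | aaaa
  | aabaa => aaaa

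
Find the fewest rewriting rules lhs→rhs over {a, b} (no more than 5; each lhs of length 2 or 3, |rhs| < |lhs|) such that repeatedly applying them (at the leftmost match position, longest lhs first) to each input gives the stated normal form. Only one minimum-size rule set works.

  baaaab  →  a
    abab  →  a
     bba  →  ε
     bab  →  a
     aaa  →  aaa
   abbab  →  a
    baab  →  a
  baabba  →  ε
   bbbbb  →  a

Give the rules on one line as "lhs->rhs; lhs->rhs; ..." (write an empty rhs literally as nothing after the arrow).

  | baaaab => baaab => baab => bab => bb => a
  | abab => bab => bb => a
  | bba => ε
  | bab => bb => a

ab->b; abb->b; bb->a; bba->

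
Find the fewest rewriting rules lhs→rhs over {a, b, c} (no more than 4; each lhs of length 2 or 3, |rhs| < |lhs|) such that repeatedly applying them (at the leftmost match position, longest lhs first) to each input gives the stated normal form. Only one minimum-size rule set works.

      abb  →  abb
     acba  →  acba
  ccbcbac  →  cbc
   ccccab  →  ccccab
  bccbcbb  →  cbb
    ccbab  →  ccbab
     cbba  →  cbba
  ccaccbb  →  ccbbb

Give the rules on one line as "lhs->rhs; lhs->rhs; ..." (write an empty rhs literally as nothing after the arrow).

  | abb
  | acba
  | ccbcbac => ccac => cbc
  | ccccab

bcb->; bcc->cb; cac->bc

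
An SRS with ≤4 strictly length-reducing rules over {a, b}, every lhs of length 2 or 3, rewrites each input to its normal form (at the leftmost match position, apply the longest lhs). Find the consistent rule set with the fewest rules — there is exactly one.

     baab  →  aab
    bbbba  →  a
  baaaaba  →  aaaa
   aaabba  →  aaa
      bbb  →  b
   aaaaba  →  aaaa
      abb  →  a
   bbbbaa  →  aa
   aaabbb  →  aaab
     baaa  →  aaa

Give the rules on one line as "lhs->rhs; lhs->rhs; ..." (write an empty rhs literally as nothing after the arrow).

  | baab => aab
  | bbbba => bba => ba => a
  | baaaaba => aaaaba => aaaa
  | aaabba => aaaba => aaa

aba->a; ba->a; bb->; bba->ba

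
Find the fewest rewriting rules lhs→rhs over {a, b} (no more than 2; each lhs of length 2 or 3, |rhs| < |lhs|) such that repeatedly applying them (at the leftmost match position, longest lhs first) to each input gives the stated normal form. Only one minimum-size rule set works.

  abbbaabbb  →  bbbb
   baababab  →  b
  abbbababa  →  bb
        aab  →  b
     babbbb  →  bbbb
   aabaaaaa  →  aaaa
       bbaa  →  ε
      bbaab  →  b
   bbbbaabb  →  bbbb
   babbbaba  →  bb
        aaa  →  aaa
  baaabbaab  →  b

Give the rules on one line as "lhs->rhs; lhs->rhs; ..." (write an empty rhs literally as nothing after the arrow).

  | abbbaabbb => bbbaabbb => bbabbb => bbbb
  | baababab => ababab => babab => bab => b
  | abbbababa => bbbababa => bbbaba => bbba => bb
  | aab => ab => b

ab->b; ba->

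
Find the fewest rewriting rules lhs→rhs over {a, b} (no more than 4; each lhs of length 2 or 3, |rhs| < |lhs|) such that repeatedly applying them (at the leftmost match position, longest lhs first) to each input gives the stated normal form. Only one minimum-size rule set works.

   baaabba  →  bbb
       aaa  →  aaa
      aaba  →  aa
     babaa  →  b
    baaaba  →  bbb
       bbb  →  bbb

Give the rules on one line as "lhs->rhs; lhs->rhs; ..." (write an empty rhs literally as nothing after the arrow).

ba->; baa->bb; bab->ba

  | baaabba => bbabba => bbaba => bbaa => bbb
  | aaa
  | aaba => aa
  | babaa => baaa => bba => b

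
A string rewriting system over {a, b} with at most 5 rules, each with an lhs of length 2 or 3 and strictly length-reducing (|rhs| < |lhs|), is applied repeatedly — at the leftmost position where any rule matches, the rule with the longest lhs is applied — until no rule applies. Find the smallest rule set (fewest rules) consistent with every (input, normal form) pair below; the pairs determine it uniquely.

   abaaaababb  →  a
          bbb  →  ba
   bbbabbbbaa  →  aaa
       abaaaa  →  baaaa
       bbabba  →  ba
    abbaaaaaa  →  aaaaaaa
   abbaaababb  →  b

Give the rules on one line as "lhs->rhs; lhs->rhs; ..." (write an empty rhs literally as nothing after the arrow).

  | abaaaababb => baaaababb => baaabb => bab => bb => a
  | bbb => ba
  | bbbabbbbaa => baabbbbaa => bbbbaa => babaa => bbaa => aaa
  | abaaaa => baaaa

aab->; ab->b; bb->a; bbb->ba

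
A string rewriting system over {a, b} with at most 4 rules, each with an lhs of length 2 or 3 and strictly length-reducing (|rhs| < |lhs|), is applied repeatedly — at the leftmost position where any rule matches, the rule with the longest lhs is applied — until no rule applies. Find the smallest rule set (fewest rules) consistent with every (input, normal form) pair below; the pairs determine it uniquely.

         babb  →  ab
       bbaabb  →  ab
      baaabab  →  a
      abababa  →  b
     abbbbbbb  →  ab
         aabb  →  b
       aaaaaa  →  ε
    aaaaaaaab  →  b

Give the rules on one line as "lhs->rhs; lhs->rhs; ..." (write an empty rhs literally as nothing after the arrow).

  | babb => ab
  | bbaabb => baabb => abb => ab
  | baaabab => aabab => bbab => bab => a
  | abababa => aaaba => baba => aa => b

aa->b; ba->; bab->a; bb->b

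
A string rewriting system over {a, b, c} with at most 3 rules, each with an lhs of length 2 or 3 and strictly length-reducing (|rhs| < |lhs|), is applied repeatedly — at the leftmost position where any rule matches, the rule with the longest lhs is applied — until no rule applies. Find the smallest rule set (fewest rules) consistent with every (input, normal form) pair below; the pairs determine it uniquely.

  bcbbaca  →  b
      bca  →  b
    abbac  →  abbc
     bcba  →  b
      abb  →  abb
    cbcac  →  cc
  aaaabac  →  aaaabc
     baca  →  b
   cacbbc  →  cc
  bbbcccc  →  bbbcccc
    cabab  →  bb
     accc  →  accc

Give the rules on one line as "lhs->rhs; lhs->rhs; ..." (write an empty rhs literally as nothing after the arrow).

ba->b; ca->; cb->c

  | bcbbaca => bcbaca => bcaca => bca => b
  | bca => b
  | abbac => abbc
  | bcba => bca => b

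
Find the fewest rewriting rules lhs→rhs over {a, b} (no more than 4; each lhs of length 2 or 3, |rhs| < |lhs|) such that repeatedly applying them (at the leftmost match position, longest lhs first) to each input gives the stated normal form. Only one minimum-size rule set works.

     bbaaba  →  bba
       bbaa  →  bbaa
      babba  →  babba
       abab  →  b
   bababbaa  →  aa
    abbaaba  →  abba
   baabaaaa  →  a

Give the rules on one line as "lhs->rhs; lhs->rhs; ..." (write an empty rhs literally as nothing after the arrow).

  | bbaaba => bba
  | bbaa
  | babba
  | abab => b

aaa->bb; aba->; bbb->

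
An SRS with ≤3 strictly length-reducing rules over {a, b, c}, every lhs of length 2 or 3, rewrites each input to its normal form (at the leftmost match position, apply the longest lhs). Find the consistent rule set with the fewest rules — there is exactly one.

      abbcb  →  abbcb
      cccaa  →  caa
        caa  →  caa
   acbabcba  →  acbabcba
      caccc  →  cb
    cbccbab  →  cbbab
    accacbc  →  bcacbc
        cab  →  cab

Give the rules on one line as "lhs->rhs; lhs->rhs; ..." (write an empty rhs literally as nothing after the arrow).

acc->bc; cc->

  | abbcb
  | cccaa => caa
  | caa
  | acbabcba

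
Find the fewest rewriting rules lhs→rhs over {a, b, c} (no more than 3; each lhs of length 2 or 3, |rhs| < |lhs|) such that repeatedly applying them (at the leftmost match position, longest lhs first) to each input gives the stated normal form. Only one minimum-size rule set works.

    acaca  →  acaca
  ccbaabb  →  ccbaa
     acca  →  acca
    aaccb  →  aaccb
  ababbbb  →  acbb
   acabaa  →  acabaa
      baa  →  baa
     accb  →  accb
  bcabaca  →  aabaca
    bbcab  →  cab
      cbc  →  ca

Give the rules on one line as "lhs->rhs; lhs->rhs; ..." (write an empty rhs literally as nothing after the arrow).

  | acaca
  | ccbaabb => ccbabc => ccbaa
  | acca
  | aaccb

abb->bc; bbc->c; bc->a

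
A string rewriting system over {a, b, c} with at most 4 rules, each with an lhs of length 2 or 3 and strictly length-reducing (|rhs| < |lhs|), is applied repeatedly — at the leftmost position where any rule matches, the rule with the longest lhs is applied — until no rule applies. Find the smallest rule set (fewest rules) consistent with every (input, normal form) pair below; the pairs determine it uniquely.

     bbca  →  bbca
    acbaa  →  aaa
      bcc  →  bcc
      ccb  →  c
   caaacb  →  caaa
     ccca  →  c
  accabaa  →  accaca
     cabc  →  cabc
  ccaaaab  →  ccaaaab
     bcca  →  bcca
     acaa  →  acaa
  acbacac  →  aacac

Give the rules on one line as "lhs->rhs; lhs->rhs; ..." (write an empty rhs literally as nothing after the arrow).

  | bbca
  | acbaa => aaa
  | bcc
  | ccb => c

ba->c; cb->; ccc->b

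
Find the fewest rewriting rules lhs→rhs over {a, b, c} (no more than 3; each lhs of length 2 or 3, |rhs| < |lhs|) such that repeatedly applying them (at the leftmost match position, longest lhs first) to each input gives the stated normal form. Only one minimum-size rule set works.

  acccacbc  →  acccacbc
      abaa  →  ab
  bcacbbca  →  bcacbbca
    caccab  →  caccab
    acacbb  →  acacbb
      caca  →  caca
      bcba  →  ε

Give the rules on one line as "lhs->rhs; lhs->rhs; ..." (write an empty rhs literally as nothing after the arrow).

  | acccacbc
  | abaa => ab
  | bcacbbca
  | caccab

aa->; bcb->a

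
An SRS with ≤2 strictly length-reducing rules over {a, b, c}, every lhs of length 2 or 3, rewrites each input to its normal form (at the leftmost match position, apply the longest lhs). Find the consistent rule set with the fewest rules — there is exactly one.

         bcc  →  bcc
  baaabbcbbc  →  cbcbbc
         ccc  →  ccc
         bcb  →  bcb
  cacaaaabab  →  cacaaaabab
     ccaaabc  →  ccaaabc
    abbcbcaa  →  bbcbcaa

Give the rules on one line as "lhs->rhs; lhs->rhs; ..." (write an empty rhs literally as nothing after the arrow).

  | bcc
  | baaabbcbbc => baabbcbbc => babbcbbc => bbbcbbc => cbcbbc
  | ccc
  | bcb

abb->bb; bbb->cb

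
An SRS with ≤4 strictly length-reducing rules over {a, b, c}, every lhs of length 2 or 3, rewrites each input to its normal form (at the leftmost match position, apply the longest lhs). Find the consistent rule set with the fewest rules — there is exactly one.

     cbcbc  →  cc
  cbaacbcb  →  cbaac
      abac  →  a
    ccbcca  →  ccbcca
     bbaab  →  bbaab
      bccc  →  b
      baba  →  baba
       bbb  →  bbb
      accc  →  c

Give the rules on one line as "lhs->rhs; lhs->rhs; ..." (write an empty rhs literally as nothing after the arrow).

  | cbcbc => cc
  | cbaacbcb => cbaac
  | abac => a
  | ccbcca

acc->; bac->; bcb->; ccc->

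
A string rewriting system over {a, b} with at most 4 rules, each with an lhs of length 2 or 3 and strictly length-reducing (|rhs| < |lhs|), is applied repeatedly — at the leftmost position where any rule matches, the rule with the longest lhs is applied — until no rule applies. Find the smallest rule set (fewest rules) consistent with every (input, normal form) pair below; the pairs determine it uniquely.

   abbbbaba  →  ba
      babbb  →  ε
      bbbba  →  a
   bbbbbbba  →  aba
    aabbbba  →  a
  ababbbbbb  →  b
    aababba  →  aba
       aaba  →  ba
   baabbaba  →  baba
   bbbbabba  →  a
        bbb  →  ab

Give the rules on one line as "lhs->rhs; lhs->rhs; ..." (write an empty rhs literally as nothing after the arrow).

aa->; baa->ab; bb->a

  | abbbbaba => aabbaba => bbaba => aaba => ba
  | babbb => baab => abb => aa => ε
  | bbbba => abba => aaa => a
  | bbbbbbba => abbbbba => aabbba => bbba => aba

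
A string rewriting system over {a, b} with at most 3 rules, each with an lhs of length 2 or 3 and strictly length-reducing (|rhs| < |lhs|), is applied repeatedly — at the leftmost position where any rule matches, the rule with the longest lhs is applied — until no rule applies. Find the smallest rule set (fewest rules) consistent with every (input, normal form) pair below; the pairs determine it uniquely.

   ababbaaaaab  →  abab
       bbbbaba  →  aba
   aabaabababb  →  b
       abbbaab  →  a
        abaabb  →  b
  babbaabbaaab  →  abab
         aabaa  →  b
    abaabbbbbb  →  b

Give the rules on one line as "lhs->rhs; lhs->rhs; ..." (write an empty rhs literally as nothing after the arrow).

  | ababbaaaaab => abaaaaaaab => abaaaaab => abaaab => abab
  | bbbbaba => abbaba => aaaba => aba
  | aabaabababb => baabababb => bbababb => aababb => babb => baa => b
  | abbbaab => aabaab => baab => bb => a

aa->; bb->a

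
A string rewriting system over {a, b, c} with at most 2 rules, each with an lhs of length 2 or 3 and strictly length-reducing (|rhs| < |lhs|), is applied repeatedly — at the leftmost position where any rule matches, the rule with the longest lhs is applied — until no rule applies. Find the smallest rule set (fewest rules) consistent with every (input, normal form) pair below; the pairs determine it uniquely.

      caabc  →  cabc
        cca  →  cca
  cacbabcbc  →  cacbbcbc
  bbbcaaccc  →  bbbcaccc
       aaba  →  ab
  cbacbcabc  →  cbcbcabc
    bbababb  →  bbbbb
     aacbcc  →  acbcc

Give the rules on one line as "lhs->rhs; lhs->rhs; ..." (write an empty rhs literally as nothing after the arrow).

aa->a; ba->b

  | caabc => cabc
  | cca
  | cacbabcbc => cacbbcbc
  | bbbcaaccc => bbbcaccc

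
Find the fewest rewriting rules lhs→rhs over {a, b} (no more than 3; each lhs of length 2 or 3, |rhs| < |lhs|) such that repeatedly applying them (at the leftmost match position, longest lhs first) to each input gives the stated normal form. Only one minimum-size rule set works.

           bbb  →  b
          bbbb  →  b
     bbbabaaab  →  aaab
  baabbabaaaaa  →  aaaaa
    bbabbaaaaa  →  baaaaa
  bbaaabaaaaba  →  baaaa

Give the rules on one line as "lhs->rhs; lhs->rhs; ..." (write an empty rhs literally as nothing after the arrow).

  | bbb => bb => b
  | bbbb => bbb => bb => b
  | bbbabaaab => bbabaaab => babaaab => aaab
  | baabbabaaaaa => baababaaaaa => babaaaaa => aaaaa

aba->; bab->; bb->b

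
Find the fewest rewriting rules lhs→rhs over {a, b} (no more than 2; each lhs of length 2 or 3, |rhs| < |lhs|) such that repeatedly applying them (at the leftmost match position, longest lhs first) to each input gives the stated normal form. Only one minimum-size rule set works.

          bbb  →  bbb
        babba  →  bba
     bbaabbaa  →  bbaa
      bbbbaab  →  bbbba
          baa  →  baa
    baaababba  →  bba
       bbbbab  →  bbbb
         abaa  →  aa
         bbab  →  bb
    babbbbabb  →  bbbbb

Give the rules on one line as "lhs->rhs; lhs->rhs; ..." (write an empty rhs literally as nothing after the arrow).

aaa->a; ab->

  | bbb
  | babba => bba
  | bbaabbaa => bbabaa => bbaa
  | bbbbaab => bbbba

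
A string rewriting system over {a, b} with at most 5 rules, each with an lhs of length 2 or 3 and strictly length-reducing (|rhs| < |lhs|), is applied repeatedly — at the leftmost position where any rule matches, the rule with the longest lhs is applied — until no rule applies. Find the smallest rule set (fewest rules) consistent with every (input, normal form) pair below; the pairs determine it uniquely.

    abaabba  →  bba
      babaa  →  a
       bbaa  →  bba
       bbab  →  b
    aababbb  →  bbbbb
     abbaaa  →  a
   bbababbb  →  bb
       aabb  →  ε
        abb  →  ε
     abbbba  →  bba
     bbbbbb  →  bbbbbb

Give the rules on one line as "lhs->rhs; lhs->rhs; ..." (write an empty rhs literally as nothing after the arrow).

aa->a; aba->bb; abb->; bab->

  | abaabba => bbabba => bba
  | babaa => aa => a
  | bbaa => bba
  | bbab => b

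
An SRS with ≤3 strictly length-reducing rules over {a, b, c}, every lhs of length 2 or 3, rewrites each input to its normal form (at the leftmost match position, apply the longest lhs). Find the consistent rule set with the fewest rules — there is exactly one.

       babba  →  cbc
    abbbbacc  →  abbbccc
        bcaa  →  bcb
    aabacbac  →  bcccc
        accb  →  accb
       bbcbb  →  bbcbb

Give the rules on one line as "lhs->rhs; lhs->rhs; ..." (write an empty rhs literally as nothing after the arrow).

  | babba => cbba => cbc
  | abbbbacc => abbbccc
  | bcaa => bcb
  | aabacbac => bbacbac => bccbac => bcccc

aa->b; ba->c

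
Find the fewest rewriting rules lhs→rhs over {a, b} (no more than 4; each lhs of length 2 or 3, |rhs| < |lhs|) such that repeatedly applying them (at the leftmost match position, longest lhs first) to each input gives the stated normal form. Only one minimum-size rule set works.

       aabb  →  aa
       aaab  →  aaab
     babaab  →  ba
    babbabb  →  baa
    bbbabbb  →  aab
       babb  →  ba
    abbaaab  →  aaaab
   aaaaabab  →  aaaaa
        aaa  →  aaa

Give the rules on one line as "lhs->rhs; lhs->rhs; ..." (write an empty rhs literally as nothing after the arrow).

aba->ab; abb->a; bbb->a

  | aabb => aa
  | aaab
  | babaab => babab => babb => ba
  | babbabb => baabb => baa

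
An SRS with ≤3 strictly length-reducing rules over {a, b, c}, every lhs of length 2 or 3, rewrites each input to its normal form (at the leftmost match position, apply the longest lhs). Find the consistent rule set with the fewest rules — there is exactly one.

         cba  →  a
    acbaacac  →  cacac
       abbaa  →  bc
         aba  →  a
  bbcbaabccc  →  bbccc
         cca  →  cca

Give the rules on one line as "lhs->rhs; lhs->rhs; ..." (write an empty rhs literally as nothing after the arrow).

  | cba => a
  | acbaacac => aaacac => cacac
  | abbaa => baa => bc
  | aba => a

aa->c; ab->; cb->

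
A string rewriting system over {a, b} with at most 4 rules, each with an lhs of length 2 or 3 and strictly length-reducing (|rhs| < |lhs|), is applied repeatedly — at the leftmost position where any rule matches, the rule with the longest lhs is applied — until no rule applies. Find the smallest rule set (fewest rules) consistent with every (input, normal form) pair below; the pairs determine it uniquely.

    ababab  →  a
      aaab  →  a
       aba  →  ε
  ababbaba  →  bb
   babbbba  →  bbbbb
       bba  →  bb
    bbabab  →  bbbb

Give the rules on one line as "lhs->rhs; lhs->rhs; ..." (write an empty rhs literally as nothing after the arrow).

aa->; aab->; ab->a; ba->b

  | ababab => aabab => ab => a
  | aaab => ab => a
  | aba => aa => ε
  | ababbaba => aabbaba => baba => bba => bb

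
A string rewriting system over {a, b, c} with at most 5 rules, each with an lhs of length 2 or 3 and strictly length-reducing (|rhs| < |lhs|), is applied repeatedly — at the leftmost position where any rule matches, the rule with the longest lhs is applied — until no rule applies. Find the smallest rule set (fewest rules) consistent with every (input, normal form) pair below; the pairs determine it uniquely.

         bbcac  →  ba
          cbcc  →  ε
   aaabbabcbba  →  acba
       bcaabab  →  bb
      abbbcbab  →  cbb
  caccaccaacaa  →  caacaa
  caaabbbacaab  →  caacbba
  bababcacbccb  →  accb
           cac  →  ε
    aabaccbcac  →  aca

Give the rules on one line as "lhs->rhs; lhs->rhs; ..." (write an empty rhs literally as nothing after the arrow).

  | bbcac => bbc => ba
  | cbcc => cac => ε
  | aaabbabcbba => aacbabcbba => aacbccbba => aacacbba => aabba => acba
  | bcaabab => babab => bcab => bb

ab->c; bc->a; bca->b; cac->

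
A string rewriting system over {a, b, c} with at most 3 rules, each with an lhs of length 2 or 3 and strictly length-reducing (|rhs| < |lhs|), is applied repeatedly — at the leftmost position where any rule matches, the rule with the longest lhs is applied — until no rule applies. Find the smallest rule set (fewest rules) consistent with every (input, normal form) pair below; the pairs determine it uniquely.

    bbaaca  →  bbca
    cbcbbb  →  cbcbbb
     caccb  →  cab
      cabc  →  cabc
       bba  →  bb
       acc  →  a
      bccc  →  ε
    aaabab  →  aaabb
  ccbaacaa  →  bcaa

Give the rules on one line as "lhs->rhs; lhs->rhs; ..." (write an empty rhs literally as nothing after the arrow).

  | bbaaca => bbaca => bbca
  | cbcbbb
  | caccb => cab
  | cabc

ba->b; bcc->c; cc->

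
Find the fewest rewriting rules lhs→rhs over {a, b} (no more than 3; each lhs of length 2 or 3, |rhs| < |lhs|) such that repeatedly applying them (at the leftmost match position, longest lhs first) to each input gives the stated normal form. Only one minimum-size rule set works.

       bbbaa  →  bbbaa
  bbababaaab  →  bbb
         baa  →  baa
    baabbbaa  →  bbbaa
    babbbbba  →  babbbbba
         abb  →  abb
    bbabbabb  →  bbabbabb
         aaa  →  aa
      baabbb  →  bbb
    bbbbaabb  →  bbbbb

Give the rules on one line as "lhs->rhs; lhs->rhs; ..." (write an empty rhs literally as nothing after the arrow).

aaa->aa; aab->; aba->

  | bbbaa
  | bbababaaab => bbbaaab => bbbaab => bbb
  | baa
  | baabbbaa => bbbaa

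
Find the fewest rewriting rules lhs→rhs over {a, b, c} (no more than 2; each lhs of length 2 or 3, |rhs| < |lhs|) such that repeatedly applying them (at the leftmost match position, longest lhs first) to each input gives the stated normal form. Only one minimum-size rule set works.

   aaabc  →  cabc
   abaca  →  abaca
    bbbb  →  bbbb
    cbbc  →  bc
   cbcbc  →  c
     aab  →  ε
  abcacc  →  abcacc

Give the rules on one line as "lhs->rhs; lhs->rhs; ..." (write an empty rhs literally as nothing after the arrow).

aa->c; cb->

  | aaabc => cabc
  | abaca
  | bbbb
  | cbbc => bc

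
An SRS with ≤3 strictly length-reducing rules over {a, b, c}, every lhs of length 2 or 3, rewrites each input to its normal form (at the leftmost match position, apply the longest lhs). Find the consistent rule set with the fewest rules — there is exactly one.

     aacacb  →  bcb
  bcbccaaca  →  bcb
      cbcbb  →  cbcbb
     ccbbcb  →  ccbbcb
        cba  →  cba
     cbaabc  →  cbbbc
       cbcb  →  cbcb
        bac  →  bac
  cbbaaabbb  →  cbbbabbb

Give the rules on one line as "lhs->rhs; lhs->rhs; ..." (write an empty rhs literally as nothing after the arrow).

aa->b; ca->

  | aacacb => bcacb => bcb
  | bcbccaaca => bcbcaca => bcbca => bcb
  | cbcbb
  | ccbbcb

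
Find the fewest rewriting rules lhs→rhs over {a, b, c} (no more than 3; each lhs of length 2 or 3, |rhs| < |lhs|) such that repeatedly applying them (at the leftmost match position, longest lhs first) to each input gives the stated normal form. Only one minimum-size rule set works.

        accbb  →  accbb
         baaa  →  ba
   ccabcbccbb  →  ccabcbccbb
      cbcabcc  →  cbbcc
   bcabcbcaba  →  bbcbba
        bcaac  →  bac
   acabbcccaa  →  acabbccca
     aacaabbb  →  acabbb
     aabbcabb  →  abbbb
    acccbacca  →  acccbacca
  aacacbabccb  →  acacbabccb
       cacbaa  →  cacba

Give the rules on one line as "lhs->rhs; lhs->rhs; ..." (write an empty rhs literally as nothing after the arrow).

aa->a; bca->b

  | accbb
  | baaa => baa => ba
  | ccabcbccbb
  | cbcabcc => cbbcc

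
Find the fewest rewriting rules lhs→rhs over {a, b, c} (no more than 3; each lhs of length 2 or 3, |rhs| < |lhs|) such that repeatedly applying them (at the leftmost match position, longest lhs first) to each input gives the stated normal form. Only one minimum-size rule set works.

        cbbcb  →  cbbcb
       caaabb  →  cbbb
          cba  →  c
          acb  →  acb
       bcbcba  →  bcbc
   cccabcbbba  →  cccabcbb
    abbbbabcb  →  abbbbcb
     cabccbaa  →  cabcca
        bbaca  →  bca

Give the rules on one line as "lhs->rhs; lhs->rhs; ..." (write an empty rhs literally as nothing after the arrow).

  | cbbcb
  | caaabb => cbbb
  | cba => c
  | acb

aaa->b; ba->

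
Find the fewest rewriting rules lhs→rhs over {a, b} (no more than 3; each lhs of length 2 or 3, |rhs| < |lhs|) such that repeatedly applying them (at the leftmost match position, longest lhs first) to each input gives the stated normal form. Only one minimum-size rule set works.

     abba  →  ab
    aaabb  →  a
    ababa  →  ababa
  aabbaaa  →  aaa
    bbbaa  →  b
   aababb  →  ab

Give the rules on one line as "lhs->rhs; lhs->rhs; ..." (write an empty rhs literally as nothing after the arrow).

  | abba => ab
  | aaabb => aab => a
  | ababa
  | aabbaaa => abaaa => aaa

aab->a; baa->a; bba->b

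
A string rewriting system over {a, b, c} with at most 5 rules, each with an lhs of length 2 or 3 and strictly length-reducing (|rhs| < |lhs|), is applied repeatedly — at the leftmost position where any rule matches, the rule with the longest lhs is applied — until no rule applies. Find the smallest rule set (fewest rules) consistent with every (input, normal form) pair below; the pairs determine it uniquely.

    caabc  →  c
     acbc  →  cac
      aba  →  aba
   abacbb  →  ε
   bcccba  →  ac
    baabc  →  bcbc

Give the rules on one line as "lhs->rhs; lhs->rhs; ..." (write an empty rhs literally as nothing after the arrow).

aa->c; acb->ca; bca->ac; ccb->

  | caabc => ccbc => c
  | acbc => cac
  | aba
  | abacbb => abcab => aacb => ccb => ε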